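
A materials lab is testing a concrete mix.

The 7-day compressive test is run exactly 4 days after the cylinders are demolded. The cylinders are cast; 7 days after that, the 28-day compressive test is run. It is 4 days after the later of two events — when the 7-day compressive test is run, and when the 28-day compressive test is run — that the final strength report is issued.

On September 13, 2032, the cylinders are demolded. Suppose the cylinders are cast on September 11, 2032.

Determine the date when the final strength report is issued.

September 22, 2032

The cylinders are demolded: Sep 13, 2032.
The 7-day compressive test is run: Sep 13, 2032 + 4 days = Sep 17, 2032.
The cylinders are cast: Sep 11, 2032.
The 28-day compressive test is run: Sep 11, 2032 + 7 days = Sep 18, 2032.
Both prerequisites met — the 7-day compressive test is run (Sep 17, 2032), the 28-day compressive test is run (Sep 18, 2032); the later is Sep 18, 2032.
The final strength report is issued: Sep 18, 2032 + 4 days = Sep 22, 2032.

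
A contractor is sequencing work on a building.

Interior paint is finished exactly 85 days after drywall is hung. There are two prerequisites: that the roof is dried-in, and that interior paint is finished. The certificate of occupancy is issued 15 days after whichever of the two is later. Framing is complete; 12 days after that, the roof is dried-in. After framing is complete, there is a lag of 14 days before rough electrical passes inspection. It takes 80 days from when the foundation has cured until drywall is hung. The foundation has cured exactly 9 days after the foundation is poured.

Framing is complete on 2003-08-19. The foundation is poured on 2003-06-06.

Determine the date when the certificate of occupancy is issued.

2003-12-12

Framing is complete: Aug 19, 2003.
The roof is dried-in: Aug 19, 2003 + 12 days = Aug 31, 2003.
The foundation is poured: Jun 6, 2003.
The foundation has cured: Jun 6, 2003 + 9 days = Jun 15, 2003.
Drywall is hung: Jun 15, 2003 + 80 days = Sep 3, 2003.
Interior paint is finished: Sep 3, 2003 + 85 days = Nov 27, 2003.
Both prerequisites met — the roof is dried-in (Aug 31, 2003), interior paint is finished (Nov 27, 2003); the later is Nov 27, 2003.
The certificate of occupancy is issued: Nov 27, 2003 + 15 days = Dec 12, 2003.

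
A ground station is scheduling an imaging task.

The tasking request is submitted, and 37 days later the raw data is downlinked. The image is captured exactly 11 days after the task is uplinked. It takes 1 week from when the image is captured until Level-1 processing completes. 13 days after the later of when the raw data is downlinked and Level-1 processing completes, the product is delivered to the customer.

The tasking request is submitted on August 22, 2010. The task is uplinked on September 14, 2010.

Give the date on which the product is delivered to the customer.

October 15, 2010

The tasking request is submitted: Aug 22, 2010.
The raw data is downlinked: Aug 22, 2010 + 37 days = Sep 28, 2010.
The task is uplinked: Sep 14, 2010.
The image is captured: Sep 14, 2010 + 11 days = Sep 25, 2010.
Level-1 processing completes: Sep 25, 2010 + 1 week = Oct 2, 2010.
Both prerequisites met — the raw data is downlinked (Sep 28, 2010), Level-1 processing completes (Oct 2, 2010); the later is Oct 2, 2010.
The product is delivered to the customer: Oct 2, 2010 + 13 days = Oct 15, 2010.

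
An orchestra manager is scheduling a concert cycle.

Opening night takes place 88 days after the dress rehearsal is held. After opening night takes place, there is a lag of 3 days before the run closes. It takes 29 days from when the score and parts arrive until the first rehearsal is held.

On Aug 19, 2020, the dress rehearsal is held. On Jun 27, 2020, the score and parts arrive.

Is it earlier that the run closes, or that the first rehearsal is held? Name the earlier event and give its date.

The first rehearsal is held — Jul 26, 2020

The dress rehearsal is held: Aug 19, 2020.
Opening night takes place: Aug 19, 2020 + 88 days = Nov 15, 2020.
The run closes: Nov 15, 2020 + 3 days = Nov 18, 2020.
The score and parts arrive: Jun 27, 2020.
The first rehearsal is held: Jun 27, 2020 + 29 days = Jul 26, 2020.
Comparing: the run closes on Nov 18, 2020 vs the first rehearsal is held on Jul 26, 2020. Earlier: the first rehearsal is held.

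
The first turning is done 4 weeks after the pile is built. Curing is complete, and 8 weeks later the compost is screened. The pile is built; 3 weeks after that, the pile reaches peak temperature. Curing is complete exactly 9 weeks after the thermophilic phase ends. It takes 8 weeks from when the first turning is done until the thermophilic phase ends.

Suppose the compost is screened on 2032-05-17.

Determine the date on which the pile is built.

The compost is screened: May 17, 2032.
Curing is complete: May 17, 2032 − 8 weeks = Mar 22, 2032.
The thermophilic phase ends: Mar 22, 2032 − 9 weeks = Jan 19, 2032.
The first turning is done: Jan 19, 2032 − 8 weeks = Nov 24, 2031.
The pile is built: Nov 24, 2031 − 4 weeks = Oct 27, 2031.

2031-10-27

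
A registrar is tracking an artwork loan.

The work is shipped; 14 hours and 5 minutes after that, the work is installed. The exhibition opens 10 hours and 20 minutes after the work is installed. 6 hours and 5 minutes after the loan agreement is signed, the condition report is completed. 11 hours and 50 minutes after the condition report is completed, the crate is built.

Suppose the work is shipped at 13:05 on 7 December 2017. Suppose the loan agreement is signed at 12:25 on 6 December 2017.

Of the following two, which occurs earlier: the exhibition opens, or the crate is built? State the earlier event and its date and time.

The work is shipped: 13:05 Dec 7, 2017.
The work is installed: 13:05 Dec 7, 2017 + 14h05m = 03:10 Dec 8, 2017.
The exhibition opens: 03:10 Dec 8, 2017 + 10h20m = 13:30 Dec 8, 2017.
The loan agreement is signed: 12:25 Dec 6, 2017.
The condition report is completed: 12:25 Dec 6, 2017 + 6h05m = 18:30 Dec 6, 2017.
The crate is built: 18:30 Dec 6, 2017 + 11h50m = 06:20 Dec 7, 2017.
Comparing: the exhibition opens at 13:30 Dec 8, 2017 vs the crate is built at 06:20 Dec 7, 2017. Earlier: the crate is built.

The crate is built — 06:20 on 7 December 2017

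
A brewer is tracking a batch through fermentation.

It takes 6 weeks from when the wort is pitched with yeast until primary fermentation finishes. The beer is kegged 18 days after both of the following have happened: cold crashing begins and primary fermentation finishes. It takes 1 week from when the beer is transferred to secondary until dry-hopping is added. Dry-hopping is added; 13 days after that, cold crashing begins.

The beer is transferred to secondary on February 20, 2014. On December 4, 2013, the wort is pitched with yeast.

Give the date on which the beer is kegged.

The beer is transferred to secondary: Feb 20, 2014.
Dry-hopping is added: Feb 20, 2014 + 1 week = Feb 27, 2014.
Cold crashing begins: Feb 27, 2014 + 13 days = Mar 12, 2014.
The wort is pitched with yeast: Dec 4, 2013.
Primary fermentation finishes: Dec 4, 2013 + 6 weeks = Jan 15, 2014.
Both prerequisites met — cold crashing begins (Mar 12, 2014), primary fermentation finishes (Jan 15, 2014); the later is Mar 12, 2014.
The beer is kegged: Mar 12, 2014 + 18 days = Mar 30, 2014.

March 30, 2014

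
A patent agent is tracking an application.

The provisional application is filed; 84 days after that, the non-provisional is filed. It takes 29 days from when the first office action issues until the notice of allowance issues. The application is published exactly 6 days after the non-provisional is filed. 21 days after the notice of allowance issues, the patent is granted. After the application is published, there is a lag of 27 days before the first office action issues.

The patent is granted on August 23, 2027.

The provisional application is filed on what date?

The patent is granted: Aug 23, 2027.
The notice of allowance issues: Aug 23, 2027 − 21 days = Aug 2, 2027.
The first office action issues: Aug 2, 2027 − 29 days = Jul 4, 2027.
The application is published: Jul 4, 2027 − 27 days = Jun 7, 2027.
The non-provisional is filed: Jun 7, 2027 − 6 days = Jun 1, 2027.
The provisional application is filed: Jun 1, 2027 − 84 days = Mar 9, 2027.

March 9, 2027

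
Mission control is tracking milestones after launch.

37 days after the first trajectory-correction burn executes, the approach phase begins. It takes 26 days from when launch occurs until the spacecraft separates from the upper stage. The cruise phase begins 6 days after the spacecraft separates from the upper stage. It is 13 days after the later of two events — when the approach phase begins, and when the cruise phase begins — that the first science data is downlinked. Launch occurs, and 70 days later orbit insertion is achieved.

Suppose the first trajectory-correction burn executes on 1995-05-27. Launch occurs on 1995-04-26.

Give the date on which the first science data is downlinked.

The first trajectory-correction burn executes: May 27, 1995.
The approach phase begins: May 27, 1995 + 37 days = Jul 3, 1995.
Launch occurs: Apr 26, 1995.
The spacecraft separates from the upper stage: Apr 26, 1995 + 26 days = May 22, 1995.
The cruise phase begins: May 22, 1995 + 6 days = May 28, 1995.
Both prerequisites met — the approach phase begins (Jul 3, 1995), the cruise phase begins (May 28, 1995); the later is Jul 3, 1995.
The first science data is downlinked: Jul 3, 1995 + 13 days = Jul 16, 1995.

1995-07-16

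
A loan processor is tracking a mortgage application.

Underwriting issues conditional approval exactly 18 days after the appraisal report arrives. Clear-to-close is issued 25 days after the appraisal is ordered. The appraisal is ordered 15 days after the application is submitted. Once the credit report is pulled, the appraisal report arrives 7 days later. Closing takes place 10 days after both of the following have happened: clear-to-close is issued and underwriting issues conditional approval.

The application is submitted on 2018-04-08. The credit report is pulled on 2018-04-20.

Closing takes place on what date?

2018-05-28

The application is submitted: Apr 8, 2018.
The appraisal is ordered: Apr 8, 2018 + 15 days = Apr 23, 2018.
Clear-to-close is issued: Apr 23, 2018 + 25 days = May 18, 2018.
The credit report is pulled: Apr 20, 2018.
The appraisal report arrives: Apr 20, 2018 + 7 days = Apr 27, 2018.
Underwriting issues conditional approval: Apr 27, 2018 + 18 days = May 15, 2018.
Both prerequisites met — clear-to-close is issued (May 18, 2018), underwriting issues conditional approval (May 15, 2018); the later is May 18, 2018.
Closing takes place: May 18, 2018 + 10 days = May 28, 2018.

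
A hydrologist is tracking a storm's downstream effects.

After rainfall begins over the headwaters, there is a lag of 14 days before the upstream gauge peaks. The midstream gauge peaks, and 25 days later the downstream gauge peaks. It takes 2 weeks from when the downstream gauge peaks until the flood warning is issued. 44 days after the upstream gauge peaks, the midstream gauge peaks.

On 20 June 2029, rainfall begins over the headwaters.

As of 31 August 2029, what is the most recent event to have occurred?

Rainfall begins over the headwaters: Jun 20, 2029.
The upstream gauge peaks: Jun 20, 2029 + 14 days = Jul 4, 2029.
The midstream gauge peaks: Jul 4, 2029 + 44 days = Aug 17, 2029.
The downstream gauge peaks: Aug 17, 2029 + 25 days = Sep 11, 2029.
The flood warning is issued: Sep 11, 2029 + 2 weeks = Sep 25, 2029.
Aug 31, 2029 falls between when the midstream gauge peaks (Aug 17, 2029) and when the downstream gauge peaks (Sep 11, 2029).

The midstream gauge peaks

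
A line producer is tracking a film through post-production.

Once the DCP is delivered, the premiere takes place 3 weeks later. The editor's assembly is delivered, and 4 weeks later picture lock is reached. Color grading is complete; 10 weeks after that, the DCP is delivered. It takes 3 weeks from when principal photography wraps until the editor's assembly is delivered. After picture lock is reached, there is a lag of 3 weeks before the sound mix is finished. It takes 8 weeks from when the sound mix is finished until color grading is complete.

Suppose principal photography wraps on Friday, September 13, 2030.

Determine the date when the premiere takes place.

Friday, April 18, 2031

Principal photography wraps: Sep 13, 2030.
The editor's assembly is delivered: Sep 13, 2030 + 3 weeks = Oct 4, 2030.
Picture lock is reached: Oct 4, 2030 + 4 weeks = Nov 1, 2030.
The sound mix is finished: Nov 1, 2030 + 3 weeks = Nov 22, 2030.
Color grading is complete: Nov 22, 2030 + 8 weeks = Jan 17, 2031.
The DCP is delivered: Jan 17, 2031 + 10 weeks = Mar 28, 2031.
The premiere takes place: Mar 28, 2031 + 3 weeks = Apr 18, 2031.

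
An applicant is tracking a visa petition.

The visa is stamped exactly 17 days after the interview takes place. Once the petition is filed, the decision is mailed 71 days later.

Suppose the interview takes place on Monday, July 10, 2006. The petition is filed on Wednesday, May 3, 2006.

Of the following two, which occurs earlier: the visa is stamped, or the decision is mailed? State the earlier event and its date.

The decision is mailed — Thursday, July 13, 2006

The interview takes place: Jul 10, 2006.
The visa is stamped: Jul 10, 2006 + 17 days = Jul 27, 2006.
The petition is filed: May 3, 2006.
The decision is mailed: May 3, 2006 + 71 days = Jul 13, 2006.
Comparing: the visa is stamped on Jul 27, 2006 vs the decision is mailed on Jul 13, 2006. Earlier: the decision is mailed.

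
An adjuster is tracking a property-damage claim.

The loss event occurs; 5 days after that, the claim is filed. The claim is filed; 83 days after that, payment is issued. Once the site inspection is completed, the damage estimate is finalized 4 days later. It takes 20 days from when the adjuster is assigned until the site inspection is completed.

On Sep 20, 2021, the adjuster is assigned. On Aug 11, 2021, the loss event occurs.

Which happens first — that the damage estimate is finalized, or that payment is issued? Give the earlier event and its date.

The adjuster is assigned: Sep 20, 2021.
The site inspection is completed: Sep 20, 2021 + 20 days = Oct 10, 2021.
The damage estimate is finalized: Oct 10, 2021 + 4 days = Oct 14, 2021.
The loss event occurs: Aug 11, 2021.
The claim is filed: Aug 11, 2021 + 5 days = Aug 16, 2021.
Payment is issued: Aug 16, 2021 + 83 days = Nov 7, 2021.
Comparing: the damage estimate is finalized on Oct 14, 2021 vs payment is issued on Nov 7, 2021. Earlier: the damage estimate is finalized.

The damage estimate is finalized — Oct 14, 2021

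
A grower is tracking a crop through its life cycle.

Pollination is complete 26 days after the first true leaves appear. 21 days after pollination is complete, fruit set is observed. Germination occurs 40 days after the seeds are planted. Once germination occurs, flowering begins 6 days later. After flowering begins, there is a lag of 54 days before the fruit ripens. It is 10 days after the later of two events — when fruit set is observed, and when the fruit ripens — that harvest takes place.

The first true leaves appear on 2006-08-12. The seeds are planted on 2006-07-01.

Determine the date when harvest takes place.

2006-10-19

The first true leaves appear: Aug 12, 2006.
Pollination is complete: Aug 12, 2006 + 26 days = Sep 7, 2006.
Fruit set is observed: Sep 7, 2006 + 21 days = Sep 28, 2006.
The seeds are planted: Jul 1, 2006.
Germination occurs: Jul 1, 2006 + 40 days = Aug 10, 2006.
Flowering begins: Aug 10, 2006 + 6 days = Aug 16, 2006.
The fruit ripens: Aug 16, 2006 + 54 days = Oct 9, 2006.
Both prerequisites met — fruit set is observed (Sep 28, 2006), the fruit ripens (Oct 9, 2006); the later is Oct 9, 2006.
Harvest takes place: Oct 9, 2006 + 10 days = Oct 19, 2006.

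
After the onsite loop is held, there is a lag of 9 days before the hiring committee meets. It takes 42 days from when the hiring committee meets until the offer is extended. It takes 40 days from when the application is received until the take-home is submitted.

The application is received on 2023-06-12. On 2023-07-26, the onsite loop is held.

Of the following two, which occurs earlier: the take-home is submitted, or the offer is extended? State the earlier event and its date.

The application is received: Jun 12, 2023.
The take-home is submitted: Jun 12, 2023 + 40 days = Jul 22, 2023.
The onsite loop is held: Jul 26, 2023.
The hiring committee meets: Jul 26, 2023 + 9 days = Aug 4, 2023.
The offer is extended: Aug 4, 2023 + 42 days = Sep 15, 2023.
Comparing: the take-home is submitted on Jul 22, 2023 vs the offer is extended on Sep 15, 2023. Earlier: the take-home is submitted.

The take-home is submitted — 2023-07-22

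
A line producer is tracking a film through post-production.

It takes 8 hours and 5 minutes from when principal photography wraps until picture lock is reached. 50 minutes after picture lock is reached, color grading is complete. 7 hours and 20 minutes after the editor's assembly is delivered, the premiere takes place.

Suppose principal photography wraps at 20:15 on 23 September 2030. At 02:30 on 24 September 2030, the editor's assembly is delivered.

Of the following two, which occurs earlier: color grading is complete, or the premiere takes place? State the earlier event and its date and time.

Principal photography wraps: 20:15 Sep 23, 2030.
Picture lock is reached: 20:15 Sep 23, 2030 + 8h05m = 04:20 Sep 24, 2030.
Color grading is complete: 04:20 Sep 24, 2030 + 50m = 05:10 Sep 24, 2030.
The editor's assembly is delivered: 02:30 Sep 24, 2030.
The premiere takes place: 02:30 Sep 24, 2030 + 7h20m = 09:50 Sep 24, 2030.
Comparing: color grading is complete at 05:10 Sep 24, 2030 vs the premiere takes place at 09:50 Sep 24, 2030. Earlier: color grading is complete.

Color grading is complete — 05:10 on 24 September 2030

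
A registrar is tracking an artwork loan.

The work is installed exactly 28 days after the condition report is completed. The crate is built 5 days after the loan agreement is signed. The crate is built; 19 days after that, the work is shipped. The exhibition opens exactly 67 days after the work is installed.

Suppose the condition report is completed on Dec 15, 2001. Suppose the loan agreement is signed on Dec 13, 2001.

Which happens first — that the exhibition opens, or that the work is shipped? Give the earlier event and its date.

The condition report is completed: Dec 15, 2001.
The work is installed: Dec 15, 2001 + 28 days = Jan 12, 2002.
The exhibition opens: Jan 12, 2002 + 67 days = Mar 20, 2002.
The loan agreement is signed: Dec 13, 2001.
The crate is built: Dec 13, 2001 + 5 days = Dec 18, 2001.
The work is shipped: Dec 18, 2001 + 19 days = Jan 6, 2002.
Comparing: the exhibition opens on Mar 20, 2002 vs the work is shipped on Jan 6, 2002. Earlier: the work is shipped.

The work is shipped — Jan 6, 2002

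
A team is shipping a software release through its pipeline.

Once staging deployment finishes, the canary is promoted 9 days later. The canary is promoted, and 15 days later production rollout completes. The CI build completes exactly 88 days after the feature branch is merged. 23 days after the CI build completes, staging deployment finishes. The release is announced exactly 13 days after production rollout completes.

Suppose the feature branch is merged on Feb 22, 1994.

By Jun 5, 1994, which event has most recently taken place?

The CI build completes

The feature branch is merged: Feb 22, 1994.
The CI build completes: Feb 22, 1994 + 88 days = May 21, 1994.
Staging deployment finishes: May 21, 1994 + 23 days = Jun 13, 1994.
The canary is promoted: Jun 13, 1994 + 9 days = Jun 22, 1994.
Production rollout completes: Jun 22, 1994 + 15 days = Jul 7, 1994.
The release is announced: Jul 7, 1994 + 13 days = Jul 20, 1994.
Jun 5, 1994 falls between when the CI build completes (May 21, 1994) and when staging deployment finishes (Jun 13, 1994).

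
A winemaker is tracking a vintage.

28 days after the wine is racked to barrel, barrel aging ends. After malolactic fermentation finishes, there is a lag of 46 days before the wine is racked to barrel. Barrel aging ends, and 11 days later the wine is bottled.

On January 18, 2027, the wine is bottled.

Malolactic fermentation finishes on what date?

October 25, 2026

The wine is bottled: Jan 18, 2027.
Barrel aging ends: Jan 18, 2027 − 11 days = Jan 7, 2027.
The wine is racked to barrel: Jan 7, 2027 − 28 days = Dec 10, 2026.
Malolactic fermentation finishes: Dec 10, 2026 − 46 days = Oct 25, 2026.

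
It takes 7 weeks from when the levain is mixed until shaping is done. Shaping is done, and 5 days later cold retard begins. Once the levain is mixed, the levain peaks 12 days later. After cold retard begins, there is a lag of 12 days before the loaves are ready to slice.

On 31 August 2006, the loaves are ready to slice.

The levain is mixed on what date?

26 June 2006

The loaves are ready to slice: Aug 31, 2006.
Cold retard begins: Aug 31, 2006 − 12 days = Aug 19, 2006.
Shaping is done: Aug 19, 2006 − 5 days = Aug 14, 2006.
The levain is mixed: Aug 14, 2006 − 7 weeks = Jun 26, 2006.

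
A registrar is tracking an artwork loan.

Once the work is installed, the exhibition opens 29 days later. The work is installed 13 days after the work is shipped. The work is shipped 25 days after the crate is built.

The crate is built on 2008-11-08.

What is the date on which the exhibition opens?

2009-01-14

The crate is built: Nov 8, 2008.
The work is shipped: Nov 8, 2008 + 25 days = Dec 3, 2008.
The work is installed: Dec 3, 2008 + 13 days = Dec 16, 2008.
The exhibition opens: Dec 16, 2008 + 29 days = Jan 14, 2009.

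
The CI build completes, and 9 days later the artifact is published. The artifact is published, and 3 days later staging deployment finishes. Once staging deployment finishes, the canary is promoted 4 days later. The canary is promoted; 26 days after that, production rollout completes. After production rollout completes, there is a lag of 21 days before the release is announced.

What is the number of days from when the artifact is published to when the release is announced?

Causal path: the artifact is published → staging deployment finishes → the canary is promoted → production rollout completes → the release is announced.
Total delay along the path: 3 + 4 + 26 + 21 = 54 days.

54 days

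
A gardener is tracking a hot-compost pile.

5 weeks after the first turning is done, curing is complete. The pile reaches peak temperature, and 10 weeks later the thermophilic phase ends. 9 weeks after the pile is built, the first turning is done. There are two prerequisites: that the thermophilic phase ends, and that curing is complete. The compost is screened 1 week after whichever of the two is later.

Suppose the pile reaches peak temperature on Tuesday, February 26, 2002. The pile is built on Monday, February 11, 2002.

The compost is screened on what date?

The pile reaches peak temperature: Feb 26, 2002.
The thermophilic phase ends: Feb 26, 2002 + 10 weeks = May 7, 2002.
The pile is built: Feb 11, 2002.
The first turning is done: Feb 11, 2002 + 9 weeks = Apr 15, 2002.
Curing is complete: Apr 15, 2002 + 5 weeks = May 20, 2002.
Both prerequisites met — the thermophilic phase ends (May 7, 2002), curing is complete (May 20, 2002); the later is May 20, 2002.
The compost is screened: May 20, 2002 + 1 week = May 27, 2002.

Monday, May 27, 2002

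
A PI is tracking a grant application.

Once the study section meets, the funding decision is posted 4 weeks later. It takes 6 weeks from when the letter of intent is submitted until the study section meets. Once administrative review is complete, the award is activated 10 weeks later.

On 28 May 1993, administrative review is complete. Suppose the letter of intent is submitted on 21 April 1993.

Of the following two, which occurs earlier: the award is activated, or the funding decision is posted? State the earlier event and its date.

The funding decision is posted — 30 June 1993

Administrative review is complete: May 28, 1993.
The award is activated: May 28, 1993 + 10 weeks = Aug 6, 1993.
The letter of intent is submitted: Apr 21, 1993.
The study section meets: Apr 21, 1993 + 6 weeks = Jun 2, 1993.
The funding decision is posted: Jun 2, 1993 + 4 weeks = Jun 30, 1993.
Comparing: the award is activated on Aug 6, 1993 vs the funding decision is posted on Jun 30, 1993. Earlier: the funding decision is posted.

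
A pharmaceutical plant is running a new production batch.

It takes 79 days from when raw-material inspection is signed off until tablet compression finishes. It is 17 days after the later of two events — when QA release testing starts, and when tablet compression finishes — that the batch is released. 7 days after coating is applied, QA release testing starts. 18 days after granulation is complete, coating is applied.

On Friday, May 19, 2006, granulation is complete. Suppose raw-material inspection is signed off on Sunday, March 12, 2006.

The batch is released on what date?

Friday, June 30, 2006

Granulation is complete: May 19, 2006.
Coating is applied: May 19, 2006 + 18 days = Jun 6, 2006.
QA release testing starts: Jun 6, 2006 + 7 days = Jun 13, 2006.
Raw-material inspection is signed off: Mar 12, 2006.
Tablet compression finishes: Mar 12, 2006 + 79 days = May 30, 2006.
Both prerequisites met — QA release testing starts (Jun 13, 2006), tablet compression finishes (May 30, 2006); the later is Jun 13, 2006.
The batch is released: Jun 13, 2006 + 17 days = Jun 30, 2006.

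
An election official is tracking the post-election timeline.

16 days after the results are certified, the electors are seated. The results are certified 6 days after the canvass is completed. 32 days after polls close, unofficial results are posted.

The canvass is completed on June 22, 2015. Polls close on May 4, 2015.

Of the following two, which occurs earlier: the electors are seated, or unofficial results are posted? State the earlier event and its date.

Unofficial results are posted — June 5, 2015

The canvass is completed: Jun 22, 2015.
The results are certified: Jun 22, 2015 + 6 days = Jun 28, 2015.
The electors are seated: Jun 28, 2015 + 16 days = Jul 14, 2015.
Polls close: May 4, 2015.
Unofficial results are posted: May 4, 2015 + 32 days = Jun 5, 2015.
Comparing: the electors are seated on Jul 14, 2015 vs unofficial results are posted on Jun 5, 2015. Earlier: unofficial results are posted.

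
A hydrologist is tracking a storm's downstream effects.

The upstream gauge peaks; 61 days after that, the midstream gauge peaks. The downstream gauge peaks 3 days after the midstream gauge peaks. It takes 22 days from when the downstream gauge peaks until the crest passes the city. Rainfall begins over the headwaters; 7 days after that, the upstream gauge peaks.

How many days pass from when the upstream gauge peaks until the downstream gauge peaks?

64 days

Causal path: the upstream gauge peaks → the midstream gauge peaks → the downstream gauge peaks.
Total delay along the path: 61 + 3 = 64 days.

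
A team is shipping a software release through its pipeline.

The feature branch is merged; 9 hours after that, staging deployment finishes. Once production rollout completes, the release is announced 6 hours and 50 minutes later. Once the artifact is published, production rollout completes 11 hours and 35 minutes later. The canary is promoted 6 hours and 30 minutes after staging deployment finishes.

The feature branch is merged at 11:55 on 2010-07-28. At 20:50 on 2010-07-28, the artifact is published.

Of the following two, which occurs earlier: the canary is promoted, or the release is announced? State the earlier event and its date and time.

The feature branch is merged: 11:55 Jul 28, 2010.
Staging deployment finishes: 11:55 Jul 28, 2010 + 9h = 20:55 Jul 28, 2010.
The canary is promoted: 20:55 Jul 28, 2010 + 6h30m = 03:25 Jul 29, 2010.
The artifact is published: 20:50 Jul 28, 2010.
Production rollout completes: 20:50 Jul 28, 2010 + 11h35m = 08:25 Jul 29, 2010.
The release is announced: 08:25 Jul 29, 2010 + 6h50m = 15:15 Jul 29, 2010.
Comparing: the canary is promoted at 03:25 Jul 29, 2010 vs the release is announced at 15:15 Jul 29, 2010. Earlier: the canary is promoted.

The canary is promoted — 03:25 on 2010-07-29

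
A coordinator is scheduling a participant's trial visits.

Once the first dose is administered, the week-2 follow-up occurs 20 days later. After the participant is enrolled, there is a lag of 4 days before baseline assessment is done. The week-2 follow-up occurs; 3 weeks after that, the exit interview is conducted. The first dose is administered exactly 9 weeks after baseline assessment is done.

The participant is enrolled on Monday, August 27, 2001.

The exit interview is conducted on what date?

Thursday, December 13, 2001

The participant is enrolled: Aug 27, 2001.
Baseline assessment is done: Aug 27, 2001 + 4 days = Aug 31, 2001.
The first dose is administered: Aug 31, 2001 + 9 weeks = Nov 2, 2001.
The week-2 follow-up occurs: Nov 2, 2001 + 20 days = Nov 22, 2001.
The exit interview is conducted: Nov 22, 2001 + 3 weeks = Dec 13, 2001.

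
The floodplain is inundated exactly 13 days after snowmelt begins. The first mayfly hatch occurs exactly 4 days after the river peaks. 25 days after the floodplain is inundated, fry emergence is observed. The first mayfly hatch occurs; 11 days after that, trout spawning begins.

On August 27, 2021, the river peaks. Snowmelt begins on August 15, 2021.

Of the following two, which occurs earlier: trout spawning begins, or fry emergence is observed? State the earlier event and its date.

Trout spawning begins — September 11, 2021

The river peaks: Aug 27, 2021.
The first mayfly hatch occurs: Aug 27, 2021 + 4 days = Aug 31, 2021.
Trout spawning begins: Aug 31, 2021 + 11 days = Sep 11, 2021.
Snowmelt begins: Aug 15, 2021.
The floodplain is inundated: Aug 15, 2021 + 13 days = Aug 28, 2021.
Fry emergence is observed: Aug 28, 2021 + 25 days = Sep 22, 2021.
Comparing: trout spawning begins on Sep 11, 2021 vs fry emergence is observed on Sep 22, 2021. Earlier: trout spawning begins.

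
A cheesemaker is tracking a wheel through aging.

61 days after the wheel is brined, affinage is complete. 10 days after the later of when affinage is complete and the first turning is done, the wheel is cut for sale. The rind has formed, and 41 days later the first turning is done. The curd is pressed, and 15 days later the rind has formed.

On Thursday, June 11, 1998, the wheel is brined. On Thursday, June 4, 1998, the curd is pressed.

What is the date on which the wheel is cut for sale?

Friday, August 21, 1998

The wheel is brined: Jun 11, 1998.
Affinage is complete: Jun 11, 1998 + 61 days = Aug 11, 1998.
The curd is pressed: Jun 4, 1998.
The rind has formed: Jun 4, 1998 + 15 days = Jun 19, 1998.
The first turning is done: Jun 19, 1998 + 41 days = Jul 30, 1998.
Both prerequisites met — affinage is complete (Aug 11, 1998), the first turning is done (Jul 30, 1998); the later is Aug 11, 1998.
The wheel is cut for sale: Aug 11, 1998 + 10 days = Aug 21, 1998.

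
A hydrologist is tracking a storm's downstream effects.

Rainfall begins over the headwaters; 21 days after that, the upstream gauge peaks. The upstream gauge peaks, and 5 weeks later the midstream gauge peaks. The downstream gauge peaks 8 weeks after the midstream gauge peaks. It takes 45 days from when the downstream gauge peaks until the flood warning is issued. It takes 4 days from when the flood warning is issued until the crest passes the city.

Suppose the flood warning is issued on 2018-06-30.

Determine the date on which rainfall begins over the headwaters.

The flood warning is issued: Jun 30, 2018.
The downstream gauge peaks: Jun 30, 2018 − 45 days = May 16, 2018.
The midstream gauge peaks: May 16, 2018 − 8 weeks = Mar 21, 2018.
The upstream gauge peaks: Mar 21, 2018 − 5 weeks = Feb 14, 2018.
Rainfall begins over the headwaters: Feb 14, 2018 − 21 days = Jan 24, 2018.

2018-01-24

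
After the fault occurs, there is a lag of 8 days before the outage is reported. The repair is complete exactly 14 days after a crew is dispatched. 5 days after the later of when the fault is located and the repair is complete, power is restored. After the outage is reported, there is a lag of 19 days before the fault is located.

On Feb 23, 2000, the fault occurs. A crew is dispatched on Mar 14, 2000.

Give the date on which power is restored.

Apr 2, 2000

The fault occurs: Feb 23, 2000.
The outage is reported: Feb 23, 2000 + 8 days = Mar 2, 2000.
The fault is located: Mar 2, 2000 + 19 days = Mar 21, 2000.
A crew is dispatched: Mar 14, 2000.
The repair is complete: Mar 14, 2000 + 14 days = Mar 28, 2000.
Both prerequisites met — the fault is located (Mar 21, 2000), the repair is complete (Mar 28, 2000); the later is Mar 28, 2000.
Power is restored: Mar 28, 2000 + 5 days = Apr 2, 2000.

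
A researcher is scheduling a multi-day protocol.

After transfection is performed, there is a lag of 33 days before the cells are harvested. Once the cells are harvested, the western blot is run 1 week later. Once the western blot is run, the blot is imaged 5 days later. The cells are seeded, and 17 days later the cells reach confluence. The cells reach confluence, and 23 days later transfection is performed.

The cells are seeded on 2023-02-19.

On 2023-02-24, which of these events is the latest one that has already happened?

The cells are seeded: Feb 19, 2023.
The cells reach confluence: Feb 19, 2023 + 17 days = Mar 8, 2023.
Transfection is performed: Mar 8, 2023 + 23 days = Mar 31, 2023.
The cells are harvested: Mar 31, 2023 + 33 days = May 3, 2023.
The western blot is run: May 3, 2023 + 1 week = May 10, 2023.
The blot is imaged: May 10, 2023 + 5 days = May 15, 2023.
Feb 24, 2023 falls between when the cells are seeded (Feb 19, 2023) and when the cells reach confluence (Mar 8, 2023).

The cells are seeded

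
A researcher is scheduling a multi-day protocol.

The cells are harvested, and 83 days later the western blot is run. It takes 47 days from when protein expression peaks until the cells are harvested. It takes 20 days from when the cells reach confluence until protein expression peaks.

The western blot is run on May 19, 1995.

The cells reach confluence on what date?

The western blot is run: May 19, 1995.
The cells are harvested: May 19, 1995 − 83 days = Feb 25, 1995.
Protein expression peaks: Feb 25, 1995 − 47 days = Jan 9, 1995.
The cells reach confluence: Jan 9, 1995 − 20 days = Dec 20, 1994.

December 20, 1994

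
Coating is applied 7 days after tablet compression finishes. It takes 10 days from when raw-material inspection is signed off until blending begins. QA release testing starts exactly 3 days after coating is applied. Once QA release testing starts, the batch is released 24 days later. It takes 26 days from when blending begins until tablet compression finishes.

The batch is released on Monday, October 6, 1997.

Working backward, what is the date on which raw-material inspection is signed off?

The batch is released: Oct 6, 1997.
QA release testing starts: Oct 6, 1997 − 24 days = Sep 12, 1997.
Coating is applied: Sep 12, 1997 − 3 days = Sep 9, 1997.
Tablet compression finishes: Sep 9, 1997 − 7 days = Sep 2, 1997.
Blending begins: Sep 2, 1997 − 26 days = Aug 7, 1997.
Raw-material inspection is signed off: Aug 7, 1997 − 10 days = Jul 28, 1997.

Monday, July 28, 1997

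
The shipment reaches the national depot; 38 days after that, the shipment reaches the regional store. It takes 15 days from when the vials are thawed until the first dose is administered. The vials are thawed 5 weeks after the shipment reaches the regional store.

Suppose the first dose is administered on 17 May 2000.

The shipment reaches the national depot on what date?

The first dose is administered: May 17, 2000.
The vials are thawed: May 17, 2000 − 15 days = May 2, 2000.
The shipment reaches the regional store: May 2, 2000 − 5 weeks = Mar 28, 2000.
The shipment reaches the national depot: Mar 28, 2000 − 38 days = Feb 19, 2000.

19 February 2000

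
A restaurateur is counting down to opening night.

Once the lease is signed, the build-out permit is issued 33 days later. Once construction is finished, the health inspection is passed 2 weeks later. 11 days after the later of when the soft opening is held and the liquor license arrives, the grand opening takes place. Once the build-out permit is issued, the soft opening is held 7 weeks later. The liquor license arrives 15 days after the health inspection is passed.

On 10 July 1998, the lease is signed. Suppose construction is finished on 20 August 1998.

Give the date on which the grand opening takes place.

The lease is signed: Jul 10, 1998.
The build-out permit is issued: Jul 10, 1998 + 33 days = Aug 12, 1998.
The soft opening is held: Aug 12, 1998 + 7 weeks = Sep 30, 1998.
Construction is finished: Aug 20, 1998.
The health inspection is passed: Aug 20, 1998 + 2 weeks = Sep 3, 1998.
The liquor license arrives: Sep 3, 1998 + 15 days = Sep 18, 1998.
Both prerequisites met — the soft opening is held (Sep 30, 1998), the liquor license arrives (Sep 18, 1998); the later is Sep 30, 1998.
The grand opening takes place: Sep 30, 1998 + 11 days = Oct 11, 1998.

11 October 1998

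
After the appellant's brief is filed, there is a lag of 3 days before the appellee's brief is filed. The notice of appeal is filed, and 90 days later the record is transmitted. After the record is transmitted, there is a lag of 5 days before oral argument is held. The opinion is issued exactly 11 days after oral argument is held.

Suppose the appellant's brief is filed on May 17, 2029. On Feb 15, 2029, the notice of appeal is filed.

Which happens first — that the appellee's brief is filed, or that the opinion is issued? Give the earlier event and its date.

The appellee's brief is filed — May 20, 2029

The appellant's brief is filed: May 17, 2029.
The appellee's brief is filed: May 17, 2029 + 3 days = May 20, 2029.
The notice of appeal is filed: Feb 15, 2029.
The record is transmitted: Feb 15, 2029 + 90 days = May 16, 2029.
Oral argument is held: May 16, 2029 + 5 days = May 21, 2029.
The opinion is issued: May 21, 2029 + 11 days = Jun 1, 2029.
Comparing: the appellee's brief is filed on May 20, 2029 vs the opinion is issued on Jun 1, 2029. Earlier: the appellee's brief is filed.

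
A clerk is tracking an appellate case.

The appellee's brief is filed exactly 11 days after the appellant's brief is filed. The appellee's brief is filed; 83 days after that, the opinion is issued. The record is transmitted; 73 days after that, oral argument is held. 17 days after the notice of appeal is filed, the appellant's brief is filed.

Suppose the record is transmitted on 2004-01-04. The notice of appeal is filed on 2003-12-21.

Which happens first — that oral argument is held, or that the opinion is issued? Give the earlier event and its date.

The record is transmitted: Jan 4, 2004.
Oral argument is held: Jan 4, 2004 + 73 days = Mar 17, 2004.
The notice of appeal is filed: Dec 21, 2003.
The appellant's brief is filed: Dec 21, 2003 + 17 days = Jan 7, 2004.
The appellee's brief is filed: Jan 7, 2004 + 11 days = Jan 18, 2004.
The opinion is issued: Jan 18, 2004 + 83 days = Apr 10, 2004.
Comparing: oral argument is held on Mar 17, 2004 vs the opinion is issued on Apr 10, 2004. Earlier: oral argument is held.

Oral argument is held — 2004-03-17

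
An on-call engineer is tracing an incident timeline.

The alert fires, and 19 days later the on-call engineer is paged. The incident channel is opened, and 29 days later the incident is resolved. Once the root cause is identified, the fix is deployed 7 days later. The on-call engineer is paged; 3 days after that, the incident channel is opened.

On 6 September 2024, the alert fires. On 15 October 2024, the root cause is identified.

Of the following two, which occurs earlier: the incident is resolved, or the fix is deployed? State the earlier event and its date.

The alert fires: Sep 6, 2024.
The on-call engineer is paged: Sep 6, 2024 + 19 days = Sep 25, 2024.
The incident channel is opened: Sep 25, 2024 + 3 days = Sep 28, 2024.
The incident is resolved: Sep 28, 2024 + 29 days = Oct 27, 2024.
The root cause is identified: Oct 15, 2024.
The fix is deployed: Oct 15, 2024 + 7 days = Oct 22, 2024.
Comparing: the incident is resolved on Oct 27, 2024 vs the fix is deployed on Oct 22, 2024. Earlier: the fix is deployed.

The fix is deployed — 22 October 2024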